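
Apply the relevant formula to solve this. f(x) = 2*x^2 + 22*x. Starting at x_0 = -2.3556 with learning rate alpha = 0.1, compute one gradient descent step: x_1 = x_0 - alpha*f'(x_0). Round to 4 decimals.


We compute the gradient at x_0 and apply the update.
f'(x) = 4*x + 22
f'(-2.3556) = 4*-2.3556 + 22 = 12.5776
x_1 = -2.3556 - 0.1*12.5776 = -3.6134


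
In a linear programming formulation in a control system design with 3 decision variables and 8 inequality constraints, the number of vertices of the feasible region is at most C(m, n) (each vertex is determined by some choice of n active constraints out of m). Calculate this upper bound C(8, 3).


Each vertex corresponds to some choice of n active constraints out of m, so the number of vertices is at most C(m, n) = m! / (n!(m-n)!).
m = 8, n = 3
Numerator: 8 * 7 * 6
Denominator: 3! = 6
C(8, 3) = 56


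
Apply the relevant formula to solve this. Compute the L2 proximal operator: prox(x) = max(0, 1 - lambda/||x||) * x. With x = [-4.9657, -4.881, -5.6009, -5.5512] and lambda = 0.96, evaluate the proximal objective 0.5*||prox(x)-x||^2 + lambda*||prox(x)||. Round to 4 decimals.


Step 1: Compute ||x||.
||x|| = 10.5199
Step 2: Compute scaling factor.
scale = max(0, 1 - 0.96/10.5199) = 0.9087
Step 3: prox(x) = [-4.5126, -4.4356, -5.0898, -5.0446]
||prox(x)|| = 9.5599
Step 4: Proximal objective.
0.5*||prox-x||^2 = 0.4608
lambda*||prox|| = 9.1775
Total = 9.6383


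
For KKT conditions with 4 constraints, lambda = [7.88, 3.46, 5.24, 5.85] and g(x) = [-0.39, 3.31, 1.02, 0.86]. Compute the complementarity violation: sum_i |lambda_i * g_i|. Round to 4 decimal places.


KKT complementary slackness check:
lambda_1 * g_1 = 7.88 * -0.39 = -3.0732
lambda_2 * g_2 = 3.46 * 3.31 = 11.4526
lambda_3 * g_3 = 5.24 * 1.02 = 5.3448
lambda_4 * g_4 = 5.85 * 0.86 = 5.031
Total violation = 3.0732 + 11.4526 + 5.3448 + 5.031 = 24.9016


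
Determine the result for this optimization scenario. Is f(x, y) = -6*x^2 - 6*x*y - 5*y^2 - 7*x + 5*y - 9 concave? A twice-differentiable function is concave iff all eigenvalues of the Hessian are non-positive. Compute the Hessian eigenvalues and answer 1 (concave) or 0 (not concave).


The Hessian of f(x,y) = -6*x^2 - 6*x*y - 5*y^2 - 7*x + 5*y - 9 is:
H = [[-12, -6], [-6, -10]]
Trace = -12 - 10 = -22
Determinant = -12*-10 - (-6)^2 = 84
Discriminant = (-22)^2 - 4*84 = 148.0
Eigenvalues: lambda_1 = -17.0828, lambda_2 = -4.9172
The function is concave.

1


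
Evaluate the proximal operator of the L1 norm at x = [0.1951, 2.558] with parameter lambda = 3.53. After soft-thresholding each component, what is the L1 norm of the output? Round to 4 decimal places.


Soft-thresholding with lambda = 3.53:
prox(0.1951) = sign(0.1951)*max(|0.1951| - 3.53, 0) = 0.0
prox(2.558) = sign(2.558)*max(|2.558| - 3.53, 0) = 0.0
prox(x) = [0.0, 0.0]
||prox(x)||_1 = 0.0 + 0.0 = 0.0


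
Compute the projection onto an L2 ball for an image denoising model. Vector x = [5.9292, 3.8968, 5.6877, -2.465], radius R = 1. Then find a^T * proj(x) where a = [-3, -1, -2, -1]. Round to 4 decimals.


Step 1: Compute ||x|| (intermediates to 6 decimals).
||x|| = sqrt(5.9292^2 + 3.8968^2 + 5.6877^2 + (-2.465)^2) = 9.421604
Step 2: Project.
Since ||x|| > R, scale = R/||x|| = 1/9.421604 = 0.106139, proj(x) = scale * x
proj(x) = [0.629319, 0.413602, 0.603687, -0.261633]
Step 3: Dot product.
a^T * proj(x) = -3*0.629319 - 1*0.413602 - 2*0.603687 - 1*(-0.261633) = -3.2473


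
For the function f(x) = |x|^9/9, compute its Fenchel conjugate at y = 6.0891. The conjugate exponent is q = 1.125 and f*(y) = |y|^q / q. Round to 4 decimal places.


The conjugate exponent q satisfies 1/p + 1/q = 1.
p = 9, so q = 9/(9 - 1) = 1.125
|y|^q = 6.0891^1.125 = 7.6317
f*(6.0891) = 7.6317 / 1.125 = 6.7837


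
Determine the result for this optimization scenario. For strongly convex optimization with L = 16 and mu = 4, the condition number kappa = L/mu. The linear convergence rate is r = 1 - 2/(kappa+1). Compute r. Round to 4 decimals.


Step 1: Compute the condition number.
kappa = L/mu = 16/4 = 4.0
Step 2: Compute the convergence rate.
r = 1 - 2/(kappa + 1) = 1 - 2*mu/(L + mu) = (L - mu)/(L + mu) = 12/20 = 0.6


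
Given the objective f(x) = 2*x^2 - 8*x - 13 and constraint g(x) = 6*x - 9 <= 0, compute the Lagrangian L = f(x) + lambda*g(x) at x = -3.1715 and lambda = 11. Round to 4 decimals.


Step 1: Evaluate f(x).
f(-3.1715) = 2*(-3.1715)^2 - 8*(-3.1715) - 13 = 32.4888
Step 2: Evaluate g(x).
g(-3.1715) = 6*-3.1715 - 9 = -28.029
Step 3: Compute Lagrangian.
L = 32.4888 + 11*-28.029 = -275.8302


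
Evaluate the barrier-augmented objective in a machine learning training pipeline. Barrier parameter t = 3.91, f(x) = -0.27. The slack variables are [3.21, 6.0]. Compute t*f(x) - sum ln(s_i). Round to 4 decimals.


Step 1: Compute log-barrier.
ln values: [1.1663, 1.7918]
phi = -(1.1663 + 1.7918) = -2.958
Step 2: Compute augmented objective.
t*f(x) = 3.91*-0.27 = -1.0557
Total = -1.0557 - 2.958 = -4.0137


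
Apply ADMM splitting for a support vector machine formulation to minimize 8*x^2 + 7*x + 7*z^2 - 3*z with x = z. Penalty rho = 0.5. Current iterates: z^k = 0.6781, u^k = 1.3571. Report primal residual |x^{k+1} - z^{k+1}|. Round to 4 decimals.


ADMM iteration with rho = 0.5, z^k = 0.6781, u^k = 1.3571
Step 1: x-update.
Minimize 8*x^2 + 7*x + (0.5/2)*(x - 0.6781 + 1.3571)^2
FOC: (2*8 + 0.5)*x = -7 + 0.5*(0.6781 - 1.3571)
x^{k+1} = -0.4448
Step 2: z-update.
Minimize 7*z^2 - 3*z + (0.5/2)*(-0.4448 - z + 1.3571)^2
FOC: (2*7 + 0.5)*z = 3 + 0.5*(-0.4448 + 1.3571)
z^{k+1} = 0.2384
Step 3: u-update.
u^{k+1} = 1.3571 - 0.4448 - 0.2384 = 0.6739
Step 4: Primal residual = |-0.4448 - 0.2384| = 0.6832


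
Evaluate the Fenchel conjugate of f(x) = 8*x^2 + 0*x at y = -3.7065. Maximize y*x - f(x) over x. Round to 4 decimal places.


f*(y) = sup_x {y*x - a*x^2 - b*x} = sup_x {(y-b)*x - a*x^2}
FOC: (y - b) - 2a*x = 0 => x* = (y - b)/(2a)
x* = (-3.7065 - 0)/(2*8) = -0.2317
f*(-3.7065) = (y-b)^2/(4a) = (-3.7065 - 0)^2/(4*8)
= 13.7381/32 = 0.4293


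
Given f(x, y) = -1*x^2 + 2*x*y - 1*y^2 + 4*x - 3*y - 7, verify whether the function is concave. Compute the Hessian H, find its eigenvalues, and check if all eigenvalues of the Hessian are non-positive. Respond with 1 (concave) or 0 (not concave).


The Hessian of f(x,y) = -1*x^2 + 2*x*y - 1*y^2 + 4*x - 3*y - 7 is:
H = [[-2, 2], [2, -2]]
Trace = -2 - 2 = -4
Determinant = -2*-2 - (2)^2 = 0
Discriminant = (-4)^2 - 4*0 = 16.0
Eigenvalues: lambda_1 = -4.0, lambda_2 = 0.0
The function is concave.

1


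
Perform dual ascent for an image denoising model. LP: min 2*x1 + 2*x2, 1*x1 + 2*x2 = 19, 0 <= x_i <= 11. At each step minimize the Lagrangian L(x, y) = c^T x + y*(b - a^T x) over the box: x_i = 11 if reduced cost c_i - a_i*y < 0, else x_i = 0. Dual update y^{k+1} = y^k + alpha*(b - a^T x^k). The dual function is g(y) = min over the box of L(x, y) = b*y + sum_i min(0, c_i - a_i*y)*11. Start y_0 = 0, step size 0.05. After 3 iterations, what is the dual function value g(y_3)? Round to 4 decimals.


Dual ascent for LP: min 2*x1 + 2*x2, 1*x1 + 2*x2 = 19, 0 <= x_i <= 11
Step 1: y^k = 0.0, reduced costs: (2.0, 2.0)
  x^k = (0.0, 0.0), subgradient = b - a^T x = 19.0
  y^{k+1} = 0.0 + 0.05*19.0 = 0.95
Step 2: y^k = 0.95, reduced costs: (1.05, 0.1)
  x^k = (0.0, 0.0), subgradient = b - a^T x = 19.0
  y^{k+1} = 0.95 + 0.05*19.0 = 1.9
Step 3: y^k = 1.9, reduced costs: (0.1, -1.8)
  x^k = (0.0, 11.0), subgradient = b - a^T x = -3.0
  y^{k+1} = 1.9 + 0.05*-3.0 = 1.75
Dual objective at y_3 = 1.75: reduced costs (0.25, -1.5), box minimizer x = (0.0, 11.0)
g(y_3) = b*y + (c1 - a1*y)*x1 + (c2 - a2*y)*x2 = 19*1.75 + 0.25*0.0 + (-1.5)*11.0 = 33.25 + 0.0 - 16.5 = 16.75


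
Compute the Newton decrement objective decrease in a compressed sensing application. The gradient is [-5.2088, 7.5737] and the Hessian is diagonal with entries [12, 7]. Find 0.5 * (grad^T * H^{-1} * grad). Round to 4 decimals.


Step 1: H is diagonal, so H^(-1) * g = [-0.4341, 1.082].
Step 2: g^T H^(-1) g = sum_i g_i^2 / H_ii
  = (-5.2088)^2/12 + (7.5737)^2/7
  = 2.261 + 8.1944 = 10.4554
Step 3: Objective decrease = 0.5 * g^T H^(-1) g = 5.2277


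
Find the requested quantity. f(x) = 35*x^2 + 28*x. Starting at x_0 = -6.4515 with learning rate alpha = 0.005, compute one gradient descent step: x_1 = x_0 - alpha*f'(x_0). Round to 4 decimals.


We compute the gradient at x_0 and apply the update.
f'(x) = 70*x + 28
f'(-6.4515) = 70*-6.4515 + 28 = -423.605
x_1 = -6.4515 - 0.005*-423.605 = -4.3335


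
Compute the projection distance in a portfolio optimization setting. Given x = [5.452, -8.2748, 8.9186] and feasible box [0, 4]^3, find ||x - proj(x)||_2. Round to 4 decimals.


Project each component onto [0, 4].
clip(5.452) = 4.0, clip(-8.2748) = 0.0, clip(8.9186) = 4.0
Projection = [4.0, 0.0, 4.0]
Squared diffs: [2.1083, 68.4723, 24.1926]
Distance = sqrt(94.7732) = 9.7352


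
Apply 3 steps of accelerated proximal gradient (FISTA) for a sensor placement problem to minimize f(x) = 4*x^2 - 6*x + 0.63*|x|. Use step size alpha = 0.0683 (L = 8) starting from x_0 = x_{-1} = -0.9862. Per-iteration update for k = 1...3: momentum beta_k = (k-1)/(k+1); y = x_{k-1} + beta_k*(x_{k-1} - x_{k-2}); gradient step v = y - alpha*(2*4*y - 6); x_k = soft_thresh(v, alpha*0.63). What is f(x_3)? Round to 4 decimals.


FISTA on f(x) = 4*x^2 - 6*x + 0.63*|x|
L = 8, alpha = 0.0683
Iteration 1: beta = 0.0, y = -0.9862 + 0.0*(-0.9862 + 0.9862) = -0.9862
  grad(y) = -13.8896, v = y - alpha*grad = -0.0375
  prox(v) = soft_thresh(-0.0375, 0.043) = 0.0
Iteration 2: beta = 0.3333, y = 0.0 + 0.3333*(0.0 + 0.9862) = 0.3287
  grad(y) = -3.3701, v = y - alpha*grad = 0.5589
  prox(v) = soft_thresh(0.5589, 0.043) = 0.5159
Iteration 3: beta = 0.5, y = 0.5159 + 0.5*(0.5159 - 0.0) = 0.7738
  grad(y) = 0.1906, v = y - alpha*grad = 0.7608
  prox(v) = soft_thresh(0.7608, 0.043) = 0.7178
f(x_3) = 4*0.7178^2 - 6*0.7178 + 0.63*|0.7178| = -1.7936


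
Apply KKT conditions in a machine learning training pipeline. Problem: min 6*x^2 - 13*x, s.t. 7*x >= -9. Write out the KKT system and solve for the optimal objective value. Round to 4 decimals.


Step 1: Try lambda = 0 (constraint inactive).
Stationarity: 2*6*x - 13 = 0
x* = 13/(2*6) = 13/12 = 1.0833 (rounded; the exact value 13/12 is used below)
Check constraint: 7*1.0833 = 7.5831 >= -9 -- satisfied.
Step 2: Compute optimal value.
f(x*) = 6*(13/12)^2 - 13*(13/12) = -7.0417


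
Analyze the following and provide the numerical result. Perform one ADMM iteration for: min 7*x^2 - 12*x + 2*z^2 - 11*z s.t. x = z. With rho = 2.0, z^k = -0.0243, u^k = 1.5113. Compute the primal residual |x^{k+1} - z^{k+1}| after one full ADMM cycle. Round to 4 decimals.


ADMM iteration with rho = 2.0, z^k = -0.0243, u^k = 1.5113
Step 1: x-update.
Minimize 7*x^2 - 12*x + (2.0/2)*(x + 0.0243 + 1.5113)^2
FOC: (2*7 + 2.0)*x = 12 + 2.0*(-0.0243 - 1.5113)
x^{k+1} = 0.5581
Step 2: z-update.
Minimize 2*z^2 - 11*z + (2.0/2)*(0.5581 - z + 1.5113)^2
FOC: (2*2 + 2.0)*z = 11 + 2.0*(0.5581 + 1.5113)
z^{k+1} = 2.5231
Step 3: u-update.
u^{k+1} = 1.5113 + 0.5581 - 2.5231 = -0.4538
Step 4: Primal residual = |0.5581 - 2.5231| = 1.9651


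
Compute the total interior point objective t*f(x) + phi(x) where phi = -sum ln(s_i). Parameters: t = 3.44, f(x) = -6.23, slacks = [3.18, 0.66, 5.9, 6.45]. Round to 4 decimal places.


Step 1: Compute log-barrier.
ln values: [1.1569, -0.4155, 1.775, 1.8641]
phi = -(1.1569 - 0.4155 + 1.775 + 1.8641) = -4.3804
Step 2: Compute augmented objective.
t*f(x) = 3.44*-6.23 = -21.4312
Total = -21.4312 - 4.3804 = -25.8116


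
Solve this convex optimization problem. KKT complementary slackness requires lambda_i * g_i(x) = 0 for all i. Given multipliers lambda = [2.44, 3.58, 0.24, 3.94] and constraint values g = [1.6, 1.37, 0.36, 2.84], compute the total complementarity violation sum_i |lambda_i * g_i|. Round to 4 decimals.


KKT complementary slackness check:
lambda_1 * g_1 = 2.44 * 1.6 = 3.904
lambda_2 * g_2 = 3.58 * 1.37 = 4.9046
lambda_3 * g_3 = 0.24 * 0.36 = 0.0864
lambda_4 * g_4 = 3.94 * 2.84 = 11.1896
Total violation = 3.904 + 4.9046 + 0.0864 + 11.1896 = 20.0846


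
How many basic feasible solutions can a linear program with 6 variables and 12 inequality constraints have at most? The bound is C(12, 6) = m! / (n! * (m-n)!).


Each vertex corresponds to some choice of n active constraints out of m, so the number of vertices is at most C(m, n) = m! / (n!(m-n)!).
m = 12, n = 6
Numerator: 12 * 11 * 10 * 9 * 8 * 7
Denominator: 6! = 720
C(12, 6) = 924


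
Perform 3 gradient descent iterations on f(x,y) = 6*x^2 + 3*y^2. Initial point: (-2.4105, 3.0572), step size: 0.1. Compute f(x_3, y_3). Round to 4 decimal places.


Gradient descent on f(x,y) = 6*x^2 + 3*y^2.
Starting point: (-2.4105, 3.0572), alpha = 0.1
Step 1: grad_x = 2*6*-2.4105 = -28.926, grad_y = 2*3*3.0572 = 18.3432
  x_1 = -2.4105 - 0.1*-28.926 = 0.4821
  y_1 = 3.0572 - 0.1*18.3432 = 1.2229
Step 2: grad_x = 2*6*0.4821 = 5.7852, grad_y = 2*3*1.2229 = 7.3373
  x_2 = 0.4821 - 0.1*5.7852 = -0.0964
  y_2 = 1.2229 - 0.1*7.3373 = 0.4892
Step 3: grad_x = 2*6*-0.0964 = -1.157, grad_y = 2*3*0.4892 = 2.9349
  x_3 = -0.0964 - 0.1*-1.157 = 0.0193
  y_3 = 0.4892 - 0.1*2.9349 = 0.1957
f(0.0193, 0.1957) = 6*0.0193^2 + 3*0.1957^2 = 0.1171


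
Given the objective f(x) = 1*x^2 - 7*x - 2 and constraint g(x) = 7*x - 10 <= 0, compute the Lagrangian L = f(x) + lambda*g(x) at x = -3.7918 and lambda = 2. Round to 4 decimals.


Step 1: Evaluate f(x).
f(-3.7918) = 1*(-3.7918)^2 - 7*(-3.7918) - 2 = 38.9203
Step 2: Evaluate g(x).
g(-3.7918) = 7*-3.7918 - 10 = -36.5426
Step 3: Compute Lagrangian.
L = 38.9203 + 2*-36.5426 = -34.1649


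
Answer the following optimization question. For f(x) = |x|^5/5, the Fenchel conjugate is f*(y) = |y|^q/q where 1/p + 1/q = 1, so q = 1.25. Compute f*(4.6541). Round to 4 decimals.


The conjugate exponent q satisfies 1/p + 1/q = 1.
p = 5, so q = 5/(5 - 1) = 1.25
|y|^q = 4.6541^1.25 = 6.8359
f*(4.6541) = 6.8359 / 1.25 = 5.4687


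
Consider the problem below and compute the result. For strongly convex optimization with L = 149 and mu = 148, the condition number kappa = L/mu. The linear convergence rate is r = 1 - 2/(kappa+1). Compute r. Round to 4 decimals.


Step 1: Compute the condition number.
kappa = L/mu = 149/148 = 1.0068
Step 2: Compute the convergence rate.
r = 1 - 2/(kappa + 1) = 1 - 2*mu/(L + mu) = (L - mu)/(L + mu) = 1/297 = 0.0034


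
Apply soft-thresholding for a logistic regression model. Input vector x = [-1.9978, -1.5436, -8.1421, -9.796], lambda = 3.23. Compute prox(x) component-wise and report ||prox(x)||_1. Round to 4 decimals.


Soft-thresholding with lambda = 3.23:
prox(-1.9978) = sign(-1.9978)*max(|-1.9978| - 3.23, 0) = 0.0
prox(-1.5436) = sign(-1.5436)*max(|-1.5436| - 3.23, 0) = 0.0
prox(-8.1421) = sign(-8.1421)*max(|-8.1421| - 3.23, 0) = -4.9121
prox(-9.796) = sign(-9.796)*max(|-9.796| - 3.23, 0) = -6.566
prox(x) = [0.0, 0.0, -4.9121, -6.566]
||prox(x)||_1 = 0.0 + 0.0 + 4.9121 + 6.566 = 11.4781


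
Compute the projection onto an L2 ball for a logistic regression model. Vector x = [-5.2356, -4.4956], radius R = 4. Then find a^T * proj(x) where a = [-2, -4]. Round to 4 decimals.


Step 1: Compute ||x|| (intermediates to 6 decimals).
||x|| = sqrt((-5.2356)^2 + (-4.4956)^2) = 6.900864
Step 2: Project.
Since ||x|| > R, scale = R/||x|| = 4/6.900864 = 0.579638, proj(x) = scale * x
proj(x) = [-3.034753, -2.605821]
Step 3: Dot product.
a^T * proj(x) = -2*(-3.034753) - 4*(-2.605821) = 16.4928


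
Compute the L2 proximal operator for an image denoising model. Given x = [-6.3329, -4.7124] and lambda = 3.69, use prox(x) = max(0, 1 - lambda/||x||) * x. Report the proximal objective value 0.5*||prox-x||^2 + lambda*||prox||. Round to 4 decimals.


Step 1: Compute ||x||.
||x|| = 7.8938
Step 2: Compute scaling factor.
scale = max(0, 1 - 3.69/7.8938) = 0.5325
Step 3: prox(x) = [-3.3726, -2.5096]
||prox(x)|| = 4.2038
Step 4: Proximal objective.
0.5*||prox-x||^2 = 6.8081
lambda*||prox|| = 15.512
Total = 22.3201


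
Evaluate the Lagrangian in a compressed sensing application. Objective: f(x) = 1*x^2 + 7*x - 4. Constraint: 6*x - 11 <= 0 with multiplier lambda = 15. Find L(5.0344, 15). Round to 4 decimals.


Step 1: Evaluate f(x).
f(5.0344) = 1*5.0344^2 + 7*5.0344 - 4 = 56.586
Step 2: Evaluate g(x).
g(5.0344) = 6*5.0344 - 11 = 19.2064
Step 3: Compute Lagrangian.
L = 56.586 + 15*19.2064 = 344.682


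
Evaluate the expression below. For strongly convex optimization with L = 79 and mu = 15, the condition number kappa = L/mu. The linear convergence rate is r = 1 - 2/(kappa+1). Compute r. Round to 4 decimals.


Step 1: Compute the condition number.
kappa = L/mu = 79/15 = 5.2667
Step 2: Compute the convergence rate.
r = 1 - 2/(kappa + 1) = 1 - 2*mu/(L + mu) = (L - mu)/(L + mu) = 64/94 = 0.6809


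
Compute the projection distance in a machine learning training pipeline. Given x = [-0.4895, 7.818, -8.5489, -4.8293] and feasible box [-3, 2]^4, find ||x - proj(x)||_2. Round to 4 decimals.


Project each component onto [-3, 2].
clip(-0.4895) = -0.4895, clip(7.818) = 2.0, clip(-8.5489) = -3.0, clip(-4.8293) = -3.0
Projection = [-0.4895, 2.0, -3.0, -3.0]
Squared diffs: [0.0, 33.8491, 30.7903, 3.3463]
Distance = sqrt(67.9857) = 8.2453


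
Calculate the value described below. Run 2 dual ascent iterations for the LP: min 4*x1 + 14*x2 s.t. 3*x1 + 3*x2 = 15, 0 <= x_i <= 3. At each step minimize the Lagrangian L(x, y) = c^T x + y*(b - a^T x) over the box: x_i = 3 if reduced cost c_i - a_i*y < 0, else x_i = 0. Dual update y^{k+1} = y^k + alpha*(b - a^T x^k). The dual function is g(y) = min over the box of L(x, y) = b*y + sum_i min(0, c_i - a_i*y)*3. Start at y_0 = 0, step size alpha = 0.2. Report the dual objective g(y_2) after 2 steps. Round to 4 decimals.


Dual ascent for LP: min 4*x1 + 14*x2, 3*x1 + 3*x2 = 15, 0 <= x_i <= 3
Step 1: y^k = 0.0, reduced costs: (4.0, 14.0)
  x^k = (0.0, 0.0), subgradient = b - a^T x = 15.0
  y^{k+1} = 0.0 + 0.2*15.0 = 3.0
Step 2: y^k = 3.0, reduced costs: (-5.0, 5.0)
  x^k = (3.0, 0.0), subgradient = b - a^T x = 6.0
  y^{k+1} = 3.0 + 0.2*6.0 = 4.2
Dual objective at y_2 = 4.2: reduced costs (-8.6, 1.4), box minimizer x = (3.0, 0.0)
g(y_2) = b*y + (c1 - a1*y)*x1 + (c2 - a2*y)*x2 = 15*4.2 + (-8.6)*3.0 + 1.4*0.0 = 63.0 - 25.8 + 0.0 = 37.2


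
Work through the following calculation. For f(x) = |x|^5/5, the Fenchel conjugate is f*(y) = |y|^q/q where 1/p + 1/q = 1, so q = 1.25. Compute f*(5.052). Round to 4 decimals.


The conjugate exponent q satisfies 1/p + 1/q = 1.
p = 5, so q = 5/(5 - 1) = 1.25
|y|^q = 5.052^1.25 = 7.5741
f*(5.052) = 7.5741 / 1.25 = 6.0593


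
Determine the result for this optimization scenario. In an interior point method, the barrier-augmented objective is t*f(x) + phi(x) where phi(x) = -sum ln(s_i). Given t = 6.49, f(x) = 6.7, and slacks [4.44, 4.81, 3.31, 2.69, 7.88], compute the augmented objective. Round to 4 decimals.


Step 1: Compute log-barrier.
ln values: [1.4907, 1.5707, 1.1969, 0.9895, 2.0643]
phi = -(1.4907 + 1.5707 + 1.1969 + 0.9895 + 2.0643) = -7.3122
Step 2: Compute augmented objective.
t*f(x) = 6.49*6.7 = 43.483
Total = 43.483 - 7.3122 = 36.1708


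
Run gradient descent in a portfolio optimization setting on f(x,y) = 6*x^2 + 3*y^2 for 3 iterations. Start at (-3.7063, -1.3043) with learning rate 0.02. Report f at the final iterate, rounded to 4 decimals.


Gradient descent on f(x,y) = 6*x^2 + 3*y^2.
Starting point: (-3.7063, -1.3043), alpha = 0.02
Step 1: grad_x = 2*6*-3.7063 = -44.4756, grad_y = 2*3*-1.3043 = -7.8258
  x_1 = -3.7063 - 0.02*-44.4756 = -2.8168
  y_1 = -1.3043 - 0.02*-7.8258 = -1.1478
Step 2: grad_x = 2*6*-2.8168 = -33.8015, grad_y = 2*3*-1.1478 = -6.8867
  x_2 = -2.8168 - 0.02*-33.8015 = -2.1408
  y_2 = -1.1478 - 0.02*-6.8867 = -1.01
Step 3: grad_x = 2*6*-2.1408 = -25.6891, grad_y = 2*3*-1.01 = -6.0603
  x_3 = -2.1408 - 0.02*-25.6891 = -1.627
  y_3 = -1.01 - 0.02*-6.0603 = -0.8888
f(-1.627, -0.8888) = 6*(-1.627)^2 + 3*(-0.8888)^2 = 18.2525


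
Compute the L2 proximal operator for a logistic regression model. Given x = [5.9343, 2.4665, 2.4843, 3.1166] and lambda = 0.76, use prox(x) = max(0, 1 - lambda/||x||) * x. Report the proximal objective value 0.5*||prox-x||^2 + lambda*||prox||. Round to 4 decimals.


Step 1: Compute ||x||.
||x|| = 7.562
Step 2: Compute scaling factor.
scale = max(0, 1 - 0.76/7.562) = 0.8995
Step 3: prox(x) = [5.3379, 2.2186, 2.2346, 2.8034]
||prox(x)|| = 6.802
Step 4: Proximal objective.
0.5*||prox-x||^2 = 0.2888
lambda*||prox|| = 5.1695
Total = 5.4584


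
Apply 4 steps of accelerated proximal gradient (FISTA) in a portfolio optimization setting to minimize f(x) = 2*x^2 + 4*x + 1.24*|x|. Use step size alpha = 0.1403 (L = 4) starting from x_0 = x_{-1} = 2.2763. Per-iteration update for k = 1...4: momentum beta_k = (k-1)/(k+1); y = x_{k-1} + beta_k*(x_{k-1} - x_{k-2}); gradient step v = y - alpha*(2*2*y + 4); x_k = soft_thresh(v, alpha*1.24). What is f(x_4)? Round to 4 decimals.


FISTA on f(x) = 2*x^2 + 4*x + 1.24*|x|
L = 4, alpha = 0.1403
Iteration 1: beta = 0.0, y = 2.2763 + 0.0*(2.2763 - 2.2763) = 2.2763
  grad(y) = 13.1052, v = y - alpha*grad = 0.4376
  prox(v) = soft_thresh(0.4376, 0.174) = 0.2637
Iteration 2: beta = 0.3333, y = 0.2637 + 0.3333*(0.2637 - 2.2763) = -0.4072
  grad(y) = 2.3712, v = y - alpha*grad = -0.7399
  prox(v) = soft_thresh(-0.7399, 0.174) = -0.5659
Iteration 3: beta = 0.5, y = -0.5659 + 0.5*(-0.5659 - 0.2637) = -0.9807
  grad(y) = 0.0772, v = y - alpha*grad = -0.9915
  prox(v) = soft_thresh(-0.9915, 0.174) = -0.8176
Iteration 4: beta = 0.6, y = -0.8176 + 0.6*(-0.8176 + 0.5659) = -0.9685
  grad(y) = 0.1258, v = y - alpha*grad = -0.9862
  prox(v) = soft_thresh(-0.9862, 0.174) = -0.8122
f(x_4) = 2*(-0.8122)^2 + 4*(-0.8122) + 1.24*|-0.8122| = -0.9223


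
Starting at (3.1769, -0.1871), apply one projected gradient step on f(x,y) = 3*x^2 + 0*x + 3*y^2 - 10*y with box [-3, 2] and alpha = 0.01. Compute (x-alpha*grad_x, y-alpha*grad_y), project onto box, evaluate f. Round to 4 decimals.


Step 1: Compute gradient at (3.1769, -0.1871).
grad_x = 2*3*3.1769 + 0 = 19.0614
grad_y = 2*3*-0.1871 - 10 = -11.1226
Step 2: Gradient step.
x_raw = 3.1769 - 0.01*19.0614 = 2.9863
y_raw = -0.1871 - 0.01*-11.1226 = -0.0759
Step 3: Project onto [-3, 2].
x_proj = clip(2.9863) = 2.0
y_proj = clip(-0.0759) = -0.0759
Step 4: Evaluate f.
f(2.0, -0.0759) = 12.776


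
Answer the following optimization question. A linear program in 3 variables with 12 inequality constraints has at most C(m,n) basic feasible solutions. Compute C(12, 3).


Each vertex corresponds to some choice of n active constraints out of m, so the number of vertices is at most C(m, n) = m! / (n!(m-n)!).
m = 12, n = 3
Numerator: 12 * 11 * 10
Denominator: 3! = 6
C(12, 3) = 220


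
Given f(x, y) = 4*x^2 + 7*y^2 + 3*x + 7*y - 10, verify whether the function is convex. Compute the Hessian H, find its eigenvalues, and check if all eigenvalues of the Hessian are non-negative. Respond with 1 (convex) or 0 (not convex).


The Hessian of f(x,y) = 4*x^2 + 7*y^2 + 3*x + 7*y - 10 is:
H = [[8, 0], [0, 14]]
Trace = 8 + 14 = 22
Determinant = 8*14 - (0)^2 = 112
Discriminant = (22)^2 - 4*112 = 36.0
Eigenvalues: lambda_1 = 8.0, lambda_2 = 14.0
The function is convex.

1


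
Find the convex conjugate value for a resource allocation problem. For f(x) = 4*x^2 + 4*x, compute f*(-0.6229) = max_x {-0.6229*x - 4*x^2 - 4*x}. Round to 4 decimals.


f*(y) = sup_x {y*x - a*x^2 - b*x} = sup_x {(y-b)*x - a*x^2}
FOC: (y - b) - 2a*x = 0 => x* = (y - b)/(2a)
x* = (-0.6229 - 4)/(2*4) = -0.5779
f*(-0.6229) = (y-b)^2/(4a) = (-0.6229 - 4)^2/(4*4)
= 21.3712/16 = 1.3357


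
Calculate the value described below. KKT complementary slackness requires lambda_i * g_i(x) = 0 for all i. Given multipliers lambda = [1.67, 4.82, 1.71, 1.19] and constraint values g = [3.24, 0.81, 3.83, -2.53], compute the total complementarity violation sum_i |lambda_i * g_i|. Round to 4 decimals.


KKT complementary slackness check:
lambda_1 * g_1 = 1.67 * 3.24 = 5.4108
lambda_2 * g_2 = 4.82 * 0.81 = 3.9042
lambda_3 * g_3 = 1.71 * 3.83 = 6.5493
lambda_4 * g_4 = 1.19 * -2.53 = -3.0107
Total violation = 5.4108 + 3.9042 + 6.5493 + 3.0107 = 18.875


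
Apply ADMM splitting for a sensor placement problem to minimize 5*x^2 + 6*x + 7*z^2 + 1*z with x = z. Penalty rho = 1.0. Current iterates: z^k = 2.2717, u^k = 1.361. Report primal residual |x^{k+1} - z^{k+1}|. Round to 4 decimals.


ADMM iteration with rho = 1.0, z^k = 2.2717, u^k = 1.361
Step 1: x-update.
Minimize 5*x^2 + 6*x + (1.0/2)*(x - 2.2717 + 1.361)^2
FOC: (2*5 + 1.0)*x = -6 + 1.0*(2.2717 - 1.361)
x^{k+1} = -0.4627
Step 2: z-update.
Minimize 7*z^2 + 1*z + (1.0/2)*(-0.4627 - z + 1.361)^2
FOC: (2*7 + 1.0)*z = -1 + 1.0*(-0.4627 + 1.361)
z^{k+1} = -0.0068
Step 3: u-update.
u^{k+1} = 1.361 - 0.4627 + 0.0068 = 0.9051
Step 4: Primal residual = |-0.4627 + 0.0068| = 0.4559


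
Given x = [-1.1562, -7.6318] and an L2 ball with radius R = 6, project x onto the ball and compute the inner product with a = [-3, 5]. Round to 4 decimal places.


Step 1: Compute ||x|| (intermediates to 6 decimals).
||x|| = sqrt((-1.1562)^2 + (-7.6318)^2) = 7.718884
Step 2: Project.
Since ||x|| > R, scale = R/||x|| = 6/7.718884 = 0.777314, proj(x) = scale * x
proj(x) = [-0.89873, -5.932305]
Step 3: Dot product.
a^T * proj(x) = -3*(-0.89873) + 5*(-5.932305) = -26.9653


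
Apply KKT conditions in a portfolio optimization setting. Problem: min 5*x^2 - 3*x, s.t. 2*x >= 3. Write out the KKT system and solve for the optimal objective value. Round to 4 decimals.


Step 1: Try lambda = 0 (constraint inactive).
x_unc = 3/(2*5) = 0.3
Check: 2*0.3 = 0.6 < 3 -- violated!
Step 2: Constraint must be active: 2*x = 3
x* = 3/2 = 1.5
lambda = (2*5*1.5 - 3)/2 = 6.0
Step 3: Compute optimal value.
f(x*) = 5*1.5^2 - 3*1.5 = 6.75


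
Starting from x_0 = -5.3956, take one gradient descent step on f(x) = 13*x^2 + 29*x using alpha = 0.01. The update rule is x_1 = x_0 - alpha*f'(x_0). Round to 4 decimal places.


We compute the gradient at x_0 and apply the update.
f'(x) = 26*x + 29
f'(-5.3956) = 26*-5.3956 + 29 = -111.2856
x_1 = -5.3956 - 0.01*-111.2856 = -4.2827


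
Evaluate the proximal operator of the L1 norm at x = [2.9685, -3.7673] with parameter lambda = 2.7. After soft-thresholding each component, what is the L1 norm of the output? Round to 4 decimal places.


Soft-thresholding with lambda = 2.7:
prox(2.9685) = sign(2.9685)*max(|2.9685| - 2.7, 0) = 0.2685
prox(-3.7673) = sign(-3.7673)*max(|-3.7673| - 2.7, 0) = -1.0673
prox(x) = [0.2685, -1.0673]
||prox(x)||_1 = 0.2685 + 1.0673 = 1.3358


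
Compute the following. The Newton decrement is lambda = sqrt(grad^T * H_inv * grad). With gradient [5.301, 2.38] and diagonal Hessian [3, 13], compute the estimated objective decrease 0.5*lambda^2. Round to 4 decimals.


Step 1: H is diagonal, so H^(-1) * g = [1.767, 0.1831].
Step 2: g^T H^(-1) g = sum_i g_i^2 / H_ii
  = (5.301)^2/3 + (2.38)^2/13
  = 9.3669 + 0.4357 = 9.8026
Step 3: Objective decrease = 0.5 * g^T H^(-1) g = 4.9013


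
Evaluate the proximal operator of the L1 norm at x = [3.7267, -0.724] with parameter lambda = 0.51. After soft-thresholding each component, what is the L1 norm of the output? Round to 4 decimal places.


Soft-thresholding with lambda = 0.51:
prox(3.7267) = sign(3.7267)*max(|3.7267| - 0.51, 0) = 3.2167
prox(-0.724) = sign(-0.724)*max(|-0.724| - 0.51, 0) = -0.214
prox(x) = [3.2167, -0.214]
||prox(x)||_1 = 3.2167 + 0.214 = 3.4307


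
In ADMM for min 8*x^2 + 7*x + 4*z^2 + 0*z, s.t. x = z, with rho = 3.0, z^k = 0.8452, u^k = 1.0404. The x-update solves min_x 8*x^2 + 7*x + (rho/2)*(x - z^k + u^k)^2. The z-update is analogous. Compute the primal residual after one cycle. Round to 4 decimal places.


ADMM iteration with rho = 3.0, z^k = 0.8452, u^k = 1.0404
Step 1: x-update.
Minimize 8*x^2 + 7*x + (3.0/2)*(x - 0.8452 + 1.0404)^2
FOC: (2*8 + 3.0)*x = -7 + 3.0*(0.8452 - 1.0404)
x^{k+1} = -0.3992
Step 2: z-update.
Minimize 4*z^2 + 0*z + (3.0/2)*(-0.3992 - z + 1.0404)^2
FOC: (2*4 + 3.0)*z = 0 + 3.0*(-0.3992 + 1.0404)
z^{k+1} = 0.1749
Step 3: u-update.
u^{k+1} = 1.0404 - 0.3992 - 0.1749 = 0.4663
Step 4: Primal residual = |-0.3992 - 0.1749| = 0.5741


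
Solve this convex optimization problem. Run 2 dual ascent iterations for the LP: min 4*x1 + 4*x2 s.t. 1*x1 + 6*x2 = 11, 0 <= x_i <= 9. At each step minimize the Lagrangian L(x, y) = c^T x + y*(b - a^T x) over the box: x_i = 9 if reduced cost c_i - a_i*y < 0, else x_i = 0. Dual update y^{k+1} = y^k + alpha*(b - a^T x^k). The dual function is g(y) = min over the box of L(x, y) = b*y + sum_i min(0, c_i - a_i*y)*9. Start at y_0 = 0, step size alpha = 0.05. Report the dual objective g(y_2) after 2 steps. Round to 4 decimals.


Dual ascent for LP: min 4*x1 + 4*x2, 1*x1 + 6*x2 = 11, 0 <= x_i <= 9
Step 1: y^k = 0.0, reduced costs: (4.0, 4.0)
  x^k = (0.0, 0.0), subgradient = b - a^T x = 11.0
  y^{k+1} = 0.0 + 0.05*11.0 = 0.55
Step 2: y^k = 0.55, reduced costs: (3.45, 0.7)
  x^k = (0.0, 0.0), subgradient = b - a^T x = 11.0
  y^{k+1} = 0.55 + 0.05*11.0 = 1.1
Dual objective at y_2 = 1.1: reduced costs (2.9, -2.6), box minimizer x = (0.0, 9.0)
g(y_2) = b*y + (c1 - a1*y)*x1 + (c2 - a2*y)*x2 = 11*1.1 + 2.9*0.0 + (-2.6)*9.0 = 12.1 + 0.0 - 23.4 = -11.3


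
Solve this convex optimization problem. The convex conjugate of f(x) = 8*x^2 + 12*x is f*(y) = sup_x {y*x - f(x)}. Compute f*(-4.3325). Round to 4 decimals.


f*(y) = sup_x {y*x - a*x^2 - b*x} = sup_x {(y-b)*x - a*x^2}
FOC: (y - b) - 2a*x = 0 => x* = (y - b)/(2a)
x* = (-4.3325 - 12)/(2*8) = -1.0208
f*(-4.3325) = (y-b)^2/(4a) = (-4.3325 - 12)^2/(4*8)
= 266.7506/32 = 8.336


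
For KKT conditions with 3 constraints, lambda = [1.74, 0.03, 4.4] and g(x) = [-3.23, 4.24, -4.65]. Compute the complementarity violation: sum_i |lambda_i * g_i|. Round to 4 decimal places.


KKT complementary slackness check:
lambda_1 * g_1 = 1.74 * -3.23 = -5.6202
lambda_2 * g_2 = 0.03 * 4.24 = 0.1272
lambda_3 * g_3 = 4.4 * -4.65 = -20.46
Total violation = 5.6202 + 0.1272 + 20.46 = 26.2074


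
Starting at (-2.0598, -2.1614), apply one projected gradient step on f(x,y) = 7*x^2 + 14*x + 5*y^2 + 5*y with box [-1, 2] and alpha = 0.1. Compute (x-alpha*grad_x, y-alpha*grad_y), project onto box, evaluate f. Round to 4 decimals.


Step 1: Compute gradient at (-2.0598, -2.1614).
grad_x = 2*7*-2.0598 + 14 = -14.8372
grad_y = 2*5*-2.1614 + 5 = -16.614
Step 2: Gradient step.
x_raw = -2.0598 - 0.1*-14.8372 = -0.5761
y_raw = -2.1614 - 0.1*-16.614 = -0.5
Step 3: Project onto [-1, 2].
x_proj = clip(-0.5761) = -0.5761
y_proj = clip(-0.5) = -0.5
Step 4: Evaluate f.
f(-0.5761, -0.5) = -6.992


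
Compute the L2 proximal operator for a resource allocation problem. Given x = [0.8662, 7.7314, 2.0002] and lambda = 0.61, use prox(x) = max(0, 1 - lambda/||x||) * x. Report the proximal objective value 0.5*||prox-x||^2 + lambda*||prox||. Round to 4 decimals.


Step 1: Compute ||x||.
||x|| = 8.0328
Step 2: Compute scaling factor.
scale = max(0, 1 - 0.61/8.0328) = 0.9241
Step 3: prox(x) = [0.8004, 7.1443, 1.8483]
||prox(x)|| = 7.4228
Step 4: Proximal objective.
0.5*||prox-x||^2 = 0.1861
lambda*||prox|| = 4.5279
Total = 4.7139


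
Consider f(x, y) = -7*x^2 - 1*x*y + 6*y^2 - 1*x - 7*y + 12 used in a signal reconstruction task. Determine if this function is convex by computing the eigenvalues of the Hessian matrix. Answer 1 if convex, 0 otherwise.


The Hessian of f(x,y) = -7*x^2 - 1*x*y + 6*y^2 - 1*x - 7*y + 12 is:
H = [[-14, -1], [-1, 12]]
Trace = -14 + 12 = -2
Determinant = -14*12 - (-1)^2 = -169
Discriminant = (-2)^2 - 4*-169 = 680.0
Eigenvalues: lambda_1 = -14.0384, lambda_2 = 12.0384
The function is not convex.

0


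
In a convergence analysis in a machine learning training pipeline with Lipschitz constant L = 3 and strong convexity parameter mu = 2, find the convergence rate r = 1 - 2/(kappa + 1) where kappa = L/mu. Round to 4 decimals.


Step 1: Compute the condition number.
kappa = L/mu = 3/2 = 1.5
Step 2: Compute the convergence rate.
r = 1 - 2/(kappa + 1) = 1 - 2*mu/(L + mu) = (L - mu)/(L + mu) = 1/5 = 0.2


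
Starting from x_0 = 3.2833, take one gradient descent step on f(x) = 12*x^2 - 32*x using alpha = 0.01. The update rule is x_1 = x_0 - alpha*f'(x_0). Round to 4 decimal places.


We compute the gradient at x_0 and apply the update.
f'(x) = 24*x - 32
f'(3.2833) = 24*3.2833 - 32 = 46.7992
x_1 = 3.2833 - 0.01*46.7992 = 2.8153


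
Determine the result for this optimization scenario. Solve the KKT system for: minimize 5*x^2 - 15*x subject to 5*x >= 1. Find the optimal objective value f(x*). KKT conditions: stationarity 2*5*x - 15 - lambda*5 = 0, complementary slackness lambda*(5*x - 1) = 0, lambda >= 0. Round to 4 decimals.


Step 1: Try lambda = 0 (constraint inactive).
Stationarity: 2*5*x - 15 = 0
x* = 15/(2*5) = 1.5
Check constraint: 5*1.5 = 7.5 >= 1 -- satisfied.
Step 2: Compute optimal value.
f(x*) = 5*1.5^2 - 15*1.5 = -11.25


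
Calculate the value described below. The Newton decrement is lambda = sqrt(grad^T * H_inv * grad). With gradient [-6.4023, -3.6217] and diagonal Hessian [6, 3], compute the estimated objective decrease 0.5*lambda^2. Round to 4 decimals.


Step 1: H is diagonal, so H^(-1) * g = [-1.0671, -1.2072].
Step 2: g^T H^(-1) g = sum_i g_i^2 / H_ii
  = (-6.4023)^2/6 + (-3.6217)^2/3
  = 6.8316 + 4.3722 = 11.2038
Step 3: Objective decrease = 0.5 * g^T H^(-1) g = 5.6019


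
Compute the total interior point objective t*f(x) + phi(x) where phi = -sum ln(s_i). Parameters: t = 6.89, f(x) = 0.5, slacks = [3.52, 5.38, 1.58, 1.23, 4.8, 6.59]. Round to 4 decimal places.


Step 1: Compute log-barrier.
ln values: [1.2585, 1.6827, 0.4574, 0.207, 1.5686, 1.8856]
phi = -(1.2585 + 1.6827 + 0.4574 + 0.207 + 1.5686 + 1.8856) = -7.0598
Step 2: Compute augmented objective.
t*f(x) = 6.89*0.5 = 3.445
Total = 3.445 - 7.0598 = -3.6148


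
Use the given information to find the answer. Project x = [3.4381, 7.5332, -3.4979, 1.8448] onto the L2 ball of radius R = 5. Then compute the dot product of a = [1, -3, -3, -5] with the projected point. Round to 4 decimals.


Step 1: Compute ||x|| (intermediates to 6 decimals).
||x|| = sqrt(3.4381^2 + 7.5332^2 + (-3.4979)^2 + 1.8448^2) = 9.176504
Step 2: Project.
Since ||x|| > R, scale = R/||x|| = 5/9.176504 = 0.54487, proj(x) = scale * x
proj(x) = [1.873318, 4.104615, -1.905901, 1.005176]
Step 3: Dot product.
a^T * proj(x) = 1*1.873318 - 3*4.104615 - 3*(-1.905901) - 5*1.005176 = -9.7487


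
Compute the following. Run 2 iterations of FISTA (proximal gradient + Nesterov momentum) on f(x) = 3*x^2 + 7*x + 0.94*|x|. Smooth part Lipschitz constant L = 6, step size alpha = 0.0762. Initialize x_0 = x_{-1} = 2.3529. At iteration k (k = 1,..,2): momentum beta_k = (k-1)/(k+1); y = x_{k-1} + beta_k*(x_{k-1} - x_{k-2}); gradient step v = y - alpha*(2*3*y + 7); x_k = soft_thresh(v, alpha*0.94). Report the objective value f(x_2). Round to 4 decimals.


FISTA on f(x) = 3*x^2 + 7*x + 0.94*|x|
L = 6, alpha = 0.0762
Iteration 1: beta = 0.0, y = 2.3529 + 0.0*(2.3529 - 2.3529) = 2.3529
  grad(y) = 21.1174, v = y - alpha*grad = 0.7438
  prox(v) = soft_thresh(0.7438, 0.0716) = 0.6721
Iteration 2: beta = 0.3333, y = 0.6721 + 0.3333*(0.6721 - 2.3529) = 0.1119
  grad(y) = 7.6712, v = y - alpha*grad = -0.4727
  prox(v) = soft_thresh(-0.4727, 0.0716) = -0.401
f(x_2) = 3*(-0.401)^2 + 7*(-0.401) + 0.94*|-0.401| = -1.9478


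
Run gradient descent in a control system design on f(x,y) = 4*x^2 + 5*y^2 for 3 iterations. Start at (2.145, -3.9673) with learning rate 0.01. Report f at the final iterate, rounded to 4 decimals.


Gradient descent on f(x,y) = 4*x^2 + 5*y^2.
Starting point: (2.145, -3.9673), alpha = 0.01
Step 1: grad_x = 2*4*2.145 = 17.16, grad_y = 2*5*-3.9673 = -39.673
  x_1 = 2.145 - 0.01*17.16 = 1.9734
  y_1 = -3.9673 - 0.01*-39.673 = -3.5706
Step 2: grad_x = 2*4*1.9734 = 15.7872, grad_y = 2*5*-3.5706 = -35.7057
  x_2 = 1.9734 - 0.01*15.7872 = 1.8155
  y_2 = -3.5706 - 0.01*-35.7057 = -3.2135
Step 3: grad_x = 2*4*1.8155 = 14.5242, grad_y = 2*5*-3.2135 = -32.1351
  x_3 = 1.8155 - 0.01*14.5242 = 1.6703
  y_3 = -3.2135 - 0.01*-32.1351 = -2.8922
f(1.6703, -2.8922) = 4*1.6703^2 + 5*(-2.8922)^2 = 52.9824


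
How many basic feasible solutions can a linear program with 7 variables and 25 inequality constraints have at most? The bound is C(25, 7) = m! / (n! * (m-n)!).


Each vertex corresponds to some choice of n active constraints out of m, so the number of vertices is at most C(m, n) = m! / (n!(m-n)!).
m = 25, n = 7
Numerator: 25 * 24 * 23 * 22 * 21 * 20 * 19
Denominator: 7! = 5040
C(25, 7) = 480700


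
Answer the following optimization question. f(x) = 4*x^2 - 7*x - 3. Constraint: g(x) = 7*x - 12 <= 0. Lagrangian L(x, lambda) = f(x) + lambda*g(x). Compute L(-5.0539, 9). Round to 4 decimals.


Step 1: Evaluate f(x).
f(-5.0539) = 4*(-5.0539)^2 - 7*(-5.0539) - 3 = 134.5449
Step 2: Evaluate g(x).
g(-5.0539) = 7*-5.0539 - 12 = -47.3773
Step 3: Compute Lagrangian.
L = 134.5449 + 9*-47.3773 = -291.8508


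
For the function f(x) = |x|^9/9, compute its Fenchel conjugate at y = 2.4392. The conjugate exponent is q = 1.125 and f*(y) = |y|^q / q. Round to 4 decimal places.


The conjugate exponent q satisfies 1/p + 1/q = 1.
p = 9, so q = 9/(9 - 1) = 1.125
|y|^q = 2.4392^1.125 = 2.7268
f*(2.4392) = 2.7268 / 1.125 = 2.4238


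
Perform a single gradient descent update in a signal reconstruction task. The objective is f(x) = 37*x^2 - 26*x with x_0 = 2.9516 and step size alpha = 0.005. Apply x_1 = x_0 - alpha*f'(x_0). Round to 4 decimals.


We compute the gradient at x_0 and apply the update.
f'(x) = 74*x - 26
f'(2.9516) = 74*2.9516 - 26 = 192.4184
x_1 = 2.9516 - 0.005*192.4184 = 1.9895


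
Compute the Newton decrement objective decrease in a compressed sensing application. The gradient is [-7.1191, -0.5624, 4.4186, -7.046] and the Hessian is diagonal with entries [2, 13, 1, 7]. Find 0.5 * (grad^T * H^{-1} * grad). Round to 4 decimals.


Step 1: H is diagonal, so H^(-1) * g = [-3.5596, -0.0433, 4.4186, -1.0066].
Step 2: g^T H^(-1) g = sum_i g_i^2 / H_ii
  = (-7.1191)^2/2 + (-0.5624)^2/13 + (4.4186)^2/1 + (-7.046)^2/7
  = 25.3408 + 0.0243 + 19.524 + 7.0923 = 51.9815
Step 3: Objective decrease = 0.5 * g^T H^(-1) g = 25.9907


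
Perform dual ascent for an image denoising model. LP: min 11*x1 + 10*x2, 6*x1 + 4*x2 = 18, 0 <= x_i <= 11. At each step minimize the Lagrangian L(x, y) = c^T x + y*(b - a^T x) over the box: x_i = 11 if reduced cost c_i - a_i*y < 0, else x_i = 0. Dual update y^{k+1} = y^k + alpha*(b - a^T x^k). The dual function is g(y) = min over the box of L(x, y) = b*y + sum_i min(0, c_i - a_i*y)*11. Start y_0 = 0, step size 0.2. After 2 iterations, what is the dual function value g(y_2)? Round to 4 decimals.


Dual ascent for LP: min 11*x1 + 10*x2, 6*x1 + 4*x2 = 18, 0 <= x_i <= 11
Step 1: y^k = 0.0, reduced costs: (11.0, 10.0)
  x^k = (0.0, 0.0), subgradient = b - a^T x = 18.0
  y^{k+1} = 0.0 + 0.2*18.0 = 3.6
Step 2: y^k = 3.6, reduced costs: (-10.6, -4.4)
  x^k = (11.0, 11.0), subgradient = b - a^T x = -92.0
  y^{k+1} = 3.6 + 0.2*-92.0 = -14.8
Dual objective at y_2 = -14.8: reduced costs (99.8, 69.2), box minimizer x = (0.0, 0.0)
g(y_2) = b*y + (c1 - a1*y)*x1 + (c2 - a2*y)*x2 = 18*(-14.8) + 99.8*0.0 + 69.2*0.0 = -266.4 + 0.0 + 0.0 = -266.4


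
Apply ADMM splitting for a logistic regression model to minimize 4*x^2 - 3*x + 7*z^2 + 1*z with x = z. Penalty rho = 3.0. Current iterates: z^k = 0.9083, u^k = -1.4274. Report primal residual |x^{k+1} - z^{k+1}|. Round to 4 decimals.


ADMM iteration with rho = 3.0, z^k = 0.9083, u^k = -1.4274
Step 1: x-update.
Minimize 4*x^2 - 3*x + (3.0/2)*(x - 0.9083 - 1.4274)^2
FOC: (2*4 + 3.0)*x = 3 + 3.0*(0.9083 + 1.4274)
x^{k+1} = 0.9097
Step 2: z-update.
Minimize 7*z^2 + 1*z + (3.0/2)*(0.9097 - z - 1.4274)^2
FOC: (2*7 + 3.0)*z = -1 + 3.0*(0.9097 - 1.4274)
z^{k+1} = -0.1502
Step 3: u-update.
u^{k+1} = -1.4274 + 0.9097 + 0.1502 = -0.3675
Step 4: Primal residual = |0.9097 + 0.1502| = 1.0599


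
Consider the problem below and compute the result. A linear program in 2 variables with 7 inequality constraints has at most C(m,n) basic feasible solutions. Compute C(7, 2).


Each vertex corresponds to some choice of n active constraints out of m, so the number of vertices is at most C(m, n) = m! / (n!(m-n)!).
m = 7, n = 2
Numerator: 7 * 6
Denominator: 2! = 2
C(7, 2) = 21
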